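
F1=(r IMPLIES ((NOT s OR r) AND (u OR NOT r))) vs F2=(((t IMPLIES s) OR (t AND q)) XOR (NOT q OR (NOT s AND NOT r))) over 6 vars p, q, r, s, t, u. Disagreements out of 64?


F1 = (r IMPLIES ((NOT s OR r) AND (u OR NOT r)))
F2 = (((t IMPLIES s) OR (t AND q)) XOR (NOT q OR (NOT s AND NOT r)))
Evaluate both on each of 64 rows (bits = p,q,r,s,t,u):
  row 0 [000000]: F1=1 F2=0 (differ) -> 1
  row 1 [000001]: F1=1 F2=0 (differ) -> 1
  row 2 [000010]: F1=1 F2=1 -> 0
  row 3 [000011]: F1=1 F2=1 -> 0
  row 4 [000100]: F1=1 F2=0 (differ) -> 1
  (every remaining row is evaluated the same way; all 64 results are listed next)
Full result column, 8 rows per line (p,q,r fixed per line; s,t,u runs 000..111 left to right):
  rows 0-7 [p,q,r=000]: 11001111  (ones: 6)
  rows 8-15 [p,q,r=001]: 01100101  (ones: 4)
  rows 16-23 [p,q,r=010]: 11110000  (ones: 4)
  rows 24-31 [p,q,r=011]: 10101010  (ones: 4)
  rows 32-39 [p,q,r=100]: 11001111  (ones: 6)
  rows 40-47 [p,q,r=101]: 01100101  (ones: 4)
  rows 48-55 [p,q,r=110]: 11110000  (ones: 4)
  rows 56-63 [p,q,r=111]: 10101010  (ones: 4)
Disagreements = 6+4+4+4+6+4+4+4 = 36

36


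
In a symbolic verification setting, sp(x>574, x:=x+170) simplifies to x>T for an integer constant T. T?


Formula: sp(P, x:=E) = exists old_x. (x = E[old_x/x]) AND P[old_x/x] (old_x is the value of x before the assignment; eliminate old_x by solving x = E[old_x/x] for old_x)
Step 1: Precondition P: x>574, i.e. old_x > 574
Step 2: Assignment gives x = old_x + 170, so old_x = x - 170
Step 3: Substitute into P: x - 170 > 574
Step 4: Simplify: x > 574+170 = 744

744


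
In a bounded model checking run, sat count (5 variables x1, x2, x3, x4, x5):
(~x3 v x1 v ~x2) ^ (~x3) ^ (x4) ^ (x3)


CNF with 4 clauses over 5 vars (32 assignments).
An assignment satisfies CNF iff every clause has >=1 true literal.
Check each row (bits = x1,x2,x3,x4,x5; clause T/F shown):
  row 0 [00000]: clauses=TTFF -> 0
  row 1 [00001]: clauses=TTFF -> 0
  row 2 [00010]: clauses=TTTF -> 0
  row 3 [00011]: clauses=TTTF -> 0
  row 4 [00100]: clauses=TFFT -> 0
  row 5 [00101]: clauses=TFFT -> 0
  row 6 [00110]: clauses=TFTT -> 0
  row 7 [00111]: clauses=TFTT -> 0
  row 8 [01000]: clauses=TTFF -> 0
  row 9 [01001]: clauses=TTFF -> 0
  row 10 [01010]: clauses=TTTF -> 0
  row 11 [01011]: clauses=TTTF -> 0
  row 12 [01100]: clauses=FFFT -> 0
  row 13 [01101]: clauses=FFFT -> 0
  row 14 [01110]: clauses=FFTT -> 0
  row 15 [01111]: clauses=FFTT -> 0
  row 16 [10000]: clauses=TTFF -> 0
  row 17 [10001]: clauses=TTFF -> 0
  row 18 [10010]: clauses=TTTF -> 0
  row 19 [10011]: clauses=TTTF -> 0
  row 20 [10100]: clauses=TFFT -> 0
  row 21 [10101]: clauses=TFFT -> 0
  row 22 [10110]: clauses=TFTT -> 0
  row 23 [10111]: clauses=TFTT -> 0
  row 24 [11000]: clauses=TTFF -> 0
  row 25 [11001]: clauses=TTFF -> 0
  row 26 [11010]: clauses=TTTF -> 0
  row 27 [11011]: clauses=TTTF -> 0
  row 28 [11100]: clauses=TFFT -> 0
  row 29 [11101]: clauses=TFFT -> 0
  row 30 [11110]: clauses=TFTT -> 0
  row 31 [11111]: clauses=TFTT -> 0
Full result column, 8 rows per line (x1,x2 fixed per line; x3,x4,x5 runs 000..111 left to right):
  rows 0-7 [x1,x2=00]: 00000000  (ones: 0)
  rows 8-15 [x1,x2=01]: 00000000  (ones: 0)
  rows 16-23 [x1,x2=10]: 00000000  (ones: 0)
  rows 24-31 [x1,x2=11]: 00000000  (ones: 0)
Satisfying assignments = 0+0+0+0 = 0

0


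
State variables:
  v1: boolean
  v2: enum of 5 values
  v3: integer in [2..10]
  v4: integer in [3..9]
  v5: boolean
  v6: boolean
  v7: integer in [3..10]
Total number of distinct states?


State space = product of domain sizes of all variables.
Domain sizes:
  v1 (boolean): 2
  v2 (enum of 5 values): 5
  v3 (integer in [2..10]): 9
  v4 (integer in [3..9]): 7
  v5 (boolean): 2
  v6 (boolean): 2
  v7 (integer in [3..10]): 8
Product = 2 * 5 * 9 * 7 * 2 * 2 * 8 = 20160

20160


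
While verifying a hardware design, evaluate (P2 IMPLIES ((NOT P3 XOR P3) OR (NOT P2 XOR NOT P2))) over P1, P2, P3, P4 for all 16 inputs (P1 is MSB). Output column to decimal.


Formula: (P2 IMPLIES ((NOT P3 XOR P3) OR (NOT P2 XOR NOT P2))) over P1, P2, P3, P4 (16 rows)
Evaluate each row (bits = P1,P2,P3,P4, MSB first):
  row 0 [0000]: (0 IMPLIES ((NOT 0 XOR 0) OR (NOT 0 XOR NOT 0))) -> 1
  row 1 [0001]: (0 IMPLIES ((NOT 0 XOR 0) OR (NOT 0 XOR NOT 0))) -> 1
  row 2 [0010]: (0 IMPLIES ((NOT 1 XOR 1) OR (NOT 0 XOR NOT 0))) -> 1
  row 3 [0011]: (0 IMPLIES ((NOT 1 XOR 1) OR (NOT 0 XOR NOT 0))) -> 1
  row 4 [0100]: (1 IMPLIES ((NOT 0 XOR 0) OR (NOT 1 XOR NOT 1))) -> 1
  row 5 [0101]: (1 IMPLIES ((NOT 0 XOR 0) OR (NOT 1 XOR NOT 1))) -> 1
  row 6 [0110]: (1 IMPLIES ((NOT 1 XOR 1) OR (NOT 1 XOR NOT 1))) -> 1
  row 7 [0111]: (1 IMPLIES ((NOT 1 XOR 1) OR (NOT 1 XOR NOT 1))) -> 1
  row 8 [1000]: (0 IMPLIES ((NOT 0 XOR 0) OR (NOT 0 XOR NOT 0))) -> 1
  row 9 [1001]: (0 IMPLIES ((NOT 0 XOR 0) OR (NOT 0 XOR NOT 0))) -> 1
  row 10 [1010]: (0 IMPLIES ((NOT 1 XOR 1) OR (NOT 0 XOR NOT 0))) -> 1
  row 11 [1011]: (0 IMPLIES ((NOT 1 XOR 1) OR (NOT 0 XOR NOT 0))) -> 1
  row 12 [1100]: (1 IMPLIES ((NOT 0 XOR 0) OR (NOT 1 XOR NOT 1))) -> 1
  row 13 [1101]: (1 IMPLIES ((NOT 0 XOR 0) OR (NOT 1 XOR NOT 1))) -> 1
  row 14 [1110]: (1 IMPLIES ((NOT 1 XOR 1) OR (NOT 1 XOR NOT 1))) -> 1
  row 15 [1111]: (1 IMPLIES ((NOT 1 XOR 1) OR (NOT 1 XOR NOT 1))) -> 1
Full result column, 4 rows per line (P1,P2 fixed per line; P3,P4 runs 00..11 left to right):
  rows 0-3 [P1,P2=00]: 1111  = hex F
  rows 4-7 [P1,P2=01]: 1111  = hex F
  rows 8-11 [P1,P2=10]: 1111  = hex F
  rows 12-15 [P1,P2=11]: 1111  = hex F
Output column (row 0 .. row 15) = 1111111111111111
Output column grouped in 4s = 1111 1111 1111 1111 = 0xFFFF
Convert to decimal digit by digit (value = value*16 + digit):
  F -> 15
  15*16 + 15 (F) = 255
  255*16 + 15 (F) = 4095
  4095*16 + 15 (F) = 65535
Decimal = 65535

65535


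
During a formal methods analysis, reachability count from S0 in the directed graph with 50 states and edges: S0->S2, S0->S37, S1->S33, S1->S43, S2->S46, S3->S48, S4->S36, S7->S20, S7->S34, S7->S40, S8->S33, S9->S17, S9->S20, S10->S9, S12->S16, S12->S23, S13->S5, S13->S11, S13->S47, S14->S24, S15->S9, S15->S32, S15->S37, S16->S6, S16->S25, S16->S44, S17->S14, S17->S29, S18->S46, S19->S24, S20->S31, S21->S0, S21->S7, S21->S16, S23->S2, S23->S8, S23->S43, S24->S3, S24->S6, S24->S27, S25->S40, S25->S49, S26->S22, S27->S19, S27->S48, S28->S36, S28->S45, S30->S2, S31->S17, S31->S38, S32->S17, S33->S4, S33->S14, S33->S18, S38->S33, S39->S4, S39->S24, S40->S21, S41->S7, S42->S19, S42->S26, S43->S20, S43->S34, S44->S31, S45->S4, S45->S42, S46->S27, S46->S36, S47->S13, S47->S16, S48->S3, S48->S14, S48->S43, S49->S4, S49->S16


BFS from S0:
  layer 0: {S0}
  layer 1: {S2, S37}
  layer 2: {S46}
  layer 3: {S27, S36}
  layer 4: {S19, S48}
  layer 5: {S3, S14, S24, S43}
  layer 6: {S6, S20, S34}
  layer 7: {S31}
  layer 8: {S17, S38}
  layer 9: {S29, S33}
  layer 10: {S4, S18}
Reachable set: {S0, S2, S3, S4, S6, S14, S17, S18, S19, S20, S24, S27, S29, S31, S33, S34, S36, S37, S38, S43, S46, S48}
Count = 22

22


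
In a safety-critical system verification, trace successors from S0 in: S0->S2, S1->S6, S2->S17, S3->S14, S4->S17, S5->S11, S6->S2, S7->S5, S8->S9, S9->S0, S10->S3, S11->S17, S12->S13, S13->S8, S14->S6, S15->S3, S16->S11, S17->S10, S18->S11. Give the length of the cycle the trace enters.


Trace from S0 until a state repeats:
  S0 -> S2 -> S17 -> S10 -> S3 -> S14 -> S6 -> S2
S2 first seen at step 1, revisited at step 7.
Cycle length = 7 - 1 = 6

6


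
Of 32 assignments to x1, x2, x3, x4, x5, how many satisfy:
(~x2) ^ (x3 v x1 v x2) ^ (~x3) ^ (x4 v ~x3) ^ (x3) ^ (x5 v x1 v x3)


CNF with 6 clauses over 5 vars (32 assignments).
An assignment satisfies CNF iff every clause has >=1 true literal.
Check each row (bits = x1,x2,x3,x4,x5; clause T/F shown):
  row 0 [00000]: clauses=TFTTFF -> 0
  row 1 [00001]: clauses=TFTTFT -> 0
  row 2 [00010]: clauses=TFTTFF -> 0
  row 3 [00011]: clauses=TFTTFT -> 0
  row 4 [00100]: clauses=TTFFTT -> 0
  row 5 [00101]: clauses=TTFFTT -> 0
  row 6 [00110]: clauses=TTFTTT -> 0
  row 7 [00111]: clauses=TTFTTT -> 0
  row 8 [01000]: clauses=FTTTFF -> 0
  row 9 [01001]: clauses=FTTTFT -> 0
  row 10 [01010]: clauses=FTTTFF -> 0
  row 11 [01011]: clauses=FTTTFT -> 0
  row 12 [01100]: clauses=FTFFTT -> 0
  row 13 [01101]: clauses=FTFFTT -> 0
  row 14 [01110]: clauses=FTFTTT -> 0
  row 15 [01111]: clauses=FTFTTT -> 0
  row 16 [10000]: clauses=TTTTFT -> 0
  row 17 [10001]: clauses=TTTTFT -> 0
  row 18 [10010]: clauses=TTTTFT -> 0
  row 19 [10011]: clauses=TTTTFT -> 0
  row 20 [10100]: clauses=TTFFTT -> 0
  row 21 [10101]: clauses=TTFFTT -> 0
  row 22 [10110]: clauses=TTFTTT -> 0
  row 23 [10111]: clauses=TTFTTT -> 0
  row 24 [11000]: clauses=FTTTFT -> 0
  row 25 [11001]: clauses=FTTTFT -> 0
  row 26 [11010]: clauses=FTTTFT -> 0
  row 27 [11011]: clauses=FTTTFT -> 0
  row 28 [11100]: clauses=FTFFTT -> 0
  row 29 [11101]: clauses=FTFFTT -> 0
  row 30 [11110]: clauses=FTFTTT -> 0
  row 31 [11111]: clauses=FTFTTT -> 0
Full result column, 8 rows per line (x1,x2 fixed per line; x3,x4,x5 runs 000..111 left to right):
  rows 0-7 [x1,x2=00]: 00000000  (ones: 0)
  rows 8-15 [x1,x2=01]: 00000000  (ones: 0)
  rows 16-23 [x1,x2=10]: 00000000  (ones: 0)
  rows 24-31 [x1,x2=11]: 00000000  (ones: 0)
Satisfying assignments = 0+0+0+0 = 0

0


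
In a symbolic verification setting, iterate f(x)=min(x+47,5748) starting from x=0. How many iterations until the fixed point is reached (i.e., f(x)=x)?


Step 1: x=0, cap=5748, increment=47
Step 2: x grows by 47 each step until capped at 5748; fixed point is x=5748
Step 3: iterations = ceil(5748/47) = 123

123


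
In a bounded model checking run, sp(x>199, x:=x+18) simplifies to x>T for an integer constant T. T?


Formula: sp(P, x:=E) = exists old_x. (x = E[old_x/x]) AND P[old_x/x] (old_x is the value of x before the assignment; eliminate old_x by solving x = E[old_x/x] for old_x)
Step 1: Precondition P: x>199, i.e. old_x > 199
Step 2: Assignment gives x = old_x + 18, so old_x = x - 18
Step 3: Substitute into P: x - 18 > 199
Step 4: Simplify: x > 199+18 = 217

217


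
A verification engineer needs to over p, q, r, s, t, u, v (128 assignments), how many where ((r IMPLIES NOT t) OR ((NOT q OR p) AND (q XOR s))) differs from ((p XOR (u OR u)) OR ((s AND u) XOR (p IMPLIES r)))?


F1 = ((r IMPLIES NOT t) OR ((NOT q OR p) AND (q XOR s)))
F2 = ((p XOR (u OR u)) OR ((s AND u) XOR (p IMPLIES r)))
Evaluate both on each of 128 rows (bits = p,q,r,s,t,u,v):
  row 0 [0000000]: F1=1 F2=1 -> 0
  row 1 [0000001]: F1=1 F2=1 -> 0
  row 2 [0000010]: F1=1 F2=1 -> 0
  row 3 [0000011]: F1=1 F2=1 -> 0
  row 4 [0000100]: F1=1 F2=1 -> 0
  (every remaining row is evaluated the same way; all 128 results are listed next)
Full result column, 8 rows per line (p,q,r,s fixed per line; t,u,v runs 000..111 left to right):
  rows 0-7 [p,q,r,s=0000]: 00000000  (ones: 0)
  rows 8-15 [p,q,r,s=0001]: 00000000  (ones: 0)
  rows 16-23 [p,q,r,s=0010]: 00001111  (ones: 4)
  rows 24-31 [p,q,r,s=0011]: 00000000  (ones: 0)
  rows 32-39 [p,q,r,s=0100]: 00000000  (ones: 0)
  rows 40-47 [p,q,r,s=0101]: 00000000  (ones: 0)
  rows 48-55 [p,q,r,s=0110]: 00001111  (ones: 4)
  rows 56-63 [p,q,r,s=0111]: 00001111  (ones: 4)
  rows 64-71 [p,q,r,s=1000]: 00110011  (ones: 4)
  rows 72-79 [p,q,r,s=1001]: 00000000  (ones: 0)
  rows 80-87 [p,q,r,s=1010]: 00001111  (ones: 4)
  rows 88-95 [p,q,r,s=1011]: 00110011  (ones: 4)
  rows 96-103 [p,q,r,s=1100]: 00110011  (ones: 4)
  rows 104-111 [p,q,r,s=1101]: 00000000  (ones: 0)
  rows 112-119 [p,q,r,s=1110]: 00000000  (ones: 0)
  rows 120-127 [p,q,r,s=1111]: 00111100  (ones: 4)
Disagreements = 0+0+4+0+0+0+4+4+4+0+4+4+4+0+0+4 = 32

32


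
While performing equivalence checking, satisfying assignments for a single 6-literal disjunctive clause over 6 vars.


Step 1: Total=2^6=64
Step 2: Unsat when all 6 false: 2^0=1
Step 3: Sat=64-1=63

63


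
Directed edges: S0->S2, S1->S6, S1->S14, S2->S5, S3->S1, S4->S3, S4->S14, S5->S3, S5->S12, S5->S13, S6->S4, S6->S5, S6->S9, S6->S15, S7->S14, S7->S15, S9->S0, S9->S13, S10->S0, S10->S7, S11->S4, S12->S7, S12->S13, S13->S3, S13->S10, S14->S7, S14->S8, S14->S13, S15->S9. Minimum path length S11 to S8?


BFS layer-by-layer from S11:
  dist 0: {S11}
  dist 1: {S4}
  dist 2: {S3, S14}
  dist 3: {S1, S7, S8, S13}
  -> S8 reached at distance 3
Shortest path length = 3

3


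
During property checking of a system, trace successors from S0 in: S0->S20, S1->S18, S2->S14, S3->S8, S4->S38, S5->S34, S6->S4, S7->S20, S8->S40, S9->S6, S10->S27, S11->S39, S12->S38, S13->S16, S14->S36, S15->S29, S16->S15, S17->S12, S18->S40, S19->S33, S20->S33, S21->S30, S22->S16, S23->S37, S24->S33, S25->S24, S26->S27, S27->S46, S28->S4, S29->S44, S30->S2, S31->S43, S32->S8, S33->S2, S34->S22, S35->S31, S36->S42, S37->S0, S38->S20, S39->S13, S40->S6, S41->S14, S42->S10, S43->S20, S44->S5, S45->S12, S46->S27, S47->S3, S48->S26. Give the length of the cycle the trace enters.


Trace from S0 until a state repeats:
  S0 -> S20 -> S33 -> S2 -> S14 -> S36 -> S42 -> S10 -> S27 -> S46 -> S27
S27 first seen at step 8, revisited at step 10.
Cycle length = 10 - 8 = 2

2


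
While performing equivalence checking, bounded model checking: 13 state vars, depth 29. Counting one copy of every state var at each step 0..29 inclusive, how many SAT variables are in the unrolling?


BMC unrolls to depth k, creating one copy of each state var for steps 0..k.
Step count = 29 + 1 = 30 (steps 0 through 29)
Vars per step = 13
Total = 13 * 30 = 390

390


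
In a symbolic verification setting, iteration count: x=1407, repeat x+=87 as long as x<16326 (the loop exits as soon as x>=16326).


Step 1: x goes from 1407 toward 16326 by 87; the body runs while x<16326, so iterations = ceil((bound-start)/step)
Step 2: Distance=14919
Step 3: ceil(14919/87)=172

172


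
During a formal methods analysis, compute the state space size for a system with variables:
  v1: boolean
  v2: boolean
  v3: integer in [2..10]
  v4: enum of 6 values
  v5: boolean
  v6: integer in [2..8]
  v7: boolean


State space = product of domain sizes of all variables.
Domain sizes:
  v1 (boolean): 2
  v2 (boolean): 2
  v3 (integer in [2..10]): 9
  v4 (enum of 6 values): 6
  v5 (boolean): 2
  v6 (integer in [2..8]): 7
  v7 (boolean): 2
Product = 2 * 2 * 9 * 6 * 2 * 7 * 2 = 6048

6048


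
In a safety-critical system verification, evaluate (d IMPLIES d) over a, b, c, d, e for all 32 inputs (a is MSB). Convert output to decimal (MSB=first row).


Formula: (d IMPLIES d) over a, b, c, d, e (32 rows)
Evaluate each row (bits = a,b,c,d,e, MSB first):
  row 0 [00000]: (0 IMPLIES 0) -> 1
  row 1 [00001]: (0 IMPLIES 0) -> 1
  row 2 [00010]: (1 IMPLIES 1) -> 1
  row 3 [00011]: (1 IMPLIES 1) -> 1
  row 4 [00100]: (0 IMPLIES 0) -> 1
  row 5 [00101]: (0 IMPLIES 0) -> 1
  row 6 [00110]: (1 IMPLIES 1) -> 1
  row 7 [00111]: (1 IMPLIES 1) -> 1
  row 8 [01000]: (0 IMPLIES 0) -> 1
  row 9 [01001]: (0 IMPLIES 0) -> 1
  row 10 [01010]: (1 IMPLIES 1) -> 1
  row 11 [01011]: (1 IMPLIES 1) -> 1
  row 12 [01100]: (0 IMPLIES 0) -> 1
  row 13 [01101]: (0 IMPLIES 0) -> 1
  row 14 [01110]: (1 IMPLIES 1) -> 1
  row 15 [01111]: (1 IMPLIES 1) -> 1
  row 16 [10000]: (0 IMPLIES 0) -> 1
  row 17 [10001]: (0 IMPLIES 0) -> 1
  row 18 [10010]: (1 IMPLIES 1) -> 1
  row 19 [10011]: (1 IMPLIES 1) -> 1
  row 20 [10100]: (0 IMPLIES 0) -> 1
  row 21 [10101]: (0 IMPLIES 0) -> 1
  row 22 [10110]: (1 IMPLIES 1) -> 1
  row 23 [10111]: (1 IMPLIES 1) -> 1
  row 24 [11000]: (0 IMPLIES 0) -> 1
  row 25 [11001]: (0 IMPLIES 0) -> 1
  row 26 [11010]: (1 IMPLIES 1) -> 1
  row 27 [11011]: (1 IMPLIES 1) -> 1
  row 28 [11100]: (0 IMPLIES 0) -> 1
  row 29 [11101]: (0 IMPLIES 0) -> 1
  row 30 [11110]: (1 IMPLIES 1) -> 1
  row 31 [11111]: (1 IMPLIES 1) -> 1
Full result column, 4 rows per line (a,b,c fixed per line; d,e runs 00..11 left to right):
  rows 0-3 [a,b,c=000]: 1111  = hex F
  rows 4-7 [a,b,c=001]: 1111  = hex F
  rows 8-11 [a,b,c=010]: 1111  = hex F
  rows 12-15 [a,b,c=011]: 1111  = hex F
  rows 16-19 [a,b,c=100]: 1111  = hex F
  rows 20-23 [a,b,c=101]: 1111  = hex F
  rows 24-27 [a,b,c=110]: 1111  = hex F
  rows 28-31 [a,b,c=111]: 1111  = hex F
Output column (row 0 .. row 31) = 11111111111111111111111111111111
Output column grouped in 4s = 1111 1111 1111 1111 1111 1111 1111 1111 = 0xFFFFFFFF
Convert to decimal digit by digit (value = value*16 + digit):
  F -> 15
  15*16 + 15 (F) = 255
  255*16 + 15 (F) = 4095
  4095*16 + 15 (F) = 65535
  65535*16 + 15 (F) = 1048575
  1048575*16 + 15 (F) = 16777215
  16777215*16 + 15 (F) = 268435455
  268435455*16 + 15 (F) = 4294967295
Decimal = 4294967295

4294967295


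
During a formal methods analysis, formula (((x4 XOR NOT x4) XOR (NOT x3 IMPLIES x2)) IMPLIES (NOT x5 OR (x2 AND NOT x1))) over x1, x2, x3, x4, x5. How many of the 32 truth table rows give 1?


Formula: (((x4 XOR NOT x4) XOR (NOT x3 IMPLIES x2)) IMPLIES (NOT x5 OR (x2 AND NOT x1))) over 5 vars (32 rows)
Evaluate each row (x1, x2, x3, x4, x5 as bits, MSB first):
  row 0 [00000]: (((0 XOR NOT 0) XOR (NOT 0 IMPLIES 0)) IMPLIES (NOT 0 OR (0 AND NOT 0))) -> 1
  row 1 [00001]: (((0 XOR NOT 0) XOR (NOT 0 IMPLIES 0)) IMPLIES (NOT 1 OR (0 AND NOT 0))) -> 0
  row 2 [00010]: (((1 XOR NOT 1) XOR (NOT 0 IMPLIES 0)) IMPLIES (NOT 0 OR (0 AND NOT 0))) -> 1
  row 3 [00011]: (((1 XOR NOT 1) XOR (NOT 0 IMPLIES 0)) IMPLIES (NOT 1 OR (0 AND NOT 0))) -> 0
  row 4 [00100]: (((0 XOR NOT 0) XOR (NOT 1 IMPLIES 0)) IMPLIES (NOT 0 OR (0 AND NOT 0))) -> 1
  row 5 [00101]: (((0 XOR NOT 0) XOR (NOT 1 IMPLIES 0)) IMPLIES (NOT 1 OR (0 AND NOT 0))) -> 1
  row 6 [00110]: (((1 XOR NOT 1) XOR (NOT 1 IMPLIES 0)) IMPLIES (NOT 0 OR (0 AND NOT 0))) -> 1
  row 7 [00111]: (((1 XOR NOT 1) XOR (NOT 1 IMPLIES 0)) IMPLIES (NOT 1 OR (0 AND NOT 0))) -> 1
  row 8 [01000]: (((0 XOR NOT 0) XOR (NOT 0 IMPLIES 1)) IMPLIES (NOT 0 OR (1 AND NOT 0))) -> 1
  row 9 [01001]: (((0 XOR NOT 0) XOR (NOT 0 IMPLIES 1)) IMPLIES (NOT 1 OR (1 AND NOT 0))) -> 1
  row 10 [01010]: (((1 XOR NOT 1) XOR (NOT 0 IMPLIES 1)) IMPLIES (NOT 0 OR (1 AND NOT 0))) -> 1
  row 11 [01011]: (((1 XOR NOT 1) XOR (NOT 0 IMPLIES 1)) IMPLIES (NOT 1 OR (1 AND NOT 0))) -> 1
  row 12 [01100]: (((0 XOR NOT 0) XOR (NOT 1 IMPLIES 1)) IMPLIES (NOT 0 OR (1 AND NOT 0))) -> 1
  row 13 [01101]: (((0 XOR NOT 0) XOR (NOT 1 IMPLIES 1)) IMPLIES (NOT 1 OR (1 AND NOT 0))) -> 1
  row 14 [01110]: (((1 XOR NOT 1) XOR (NOT 1 IMPLIES 1)) IMPLIES (NOT 0 OR (1 AND NOT 0))) -> 1
  row 15 [01111]: (((1 XOR NOT 1) XOR (NOT 1 IMPLIES 1)) IMPLIES (NOT 1 OR (1 AND NOT 0))) -> 1
  row 16 [10000]: (((0 XOR NOT 0) XOR (NOT 0 IMPLIES 0)) IMPLIES (NOT 0 OR (0 AND NOT 1))) -> 1
  row 17 [10001]: (((0 XOR NOT 0) XOR (NOT 0 IMPLIES 0)) IMPLIES (NOT 1 OR (0 AND NOT 1))) -> 0
  row 18 [10010]: (((1 XOR NOT 1) XOR (NOT 0 IMPLIES 0)) IMPLIES (NOT 0 OR (0 AND NOT 1))) -> 1
  row 19 [10011]: (((1 XOR NOT 1) XOR (NOT 0 IMPLIES 0)) IMPLIES (NOT 1 OR (0 AND NOT 1))) -> 0
  row 20 [10100]: (((0 XOR NOT 0) XOR (NOT 1 IMPLIES 0)) IMPLIES (NOT 0 OR (0 AND NOT 1))) -> 1
  row 21 [10101]: (((0 XOR NOT 0) XOR (NOT 1 IMPLIES 0)) IMPLIES (NOT 1 OR (0 AND NOT 1))) -> 1
  row 22 [10110]: (((1 XOR NOT 1) XOR (NOT 1 IMPLIES 0)) IMPLIES (NOT 0 OR (0 AND NOT 1))) -> 1
  row 23 [10111]: (((1 XOR NOT 1) XOR (NOT 1 IMPLIES 0)) IMPLIES (NOT 1 OR (0 AND NOT 1))) -> 1
  row 24 [11000]: (((0 XOR NOT 0) XOR (NOT 0 IMPLIES 1)) IMPLIES (NOT 0 OR (1 AND NOT 1))) -> 1
  row 25 [11001]: (((0 XOR NOT 0) XOR (NOT 0 IMPLIES 1)) IMPLIES (NOT 1 OR (1 AND NOT 1))) -> 1
  row 26 [11010]: (((1 XOR NOT 1) XOR (NOT 0 IMPLIES 1)) IMPLIES (NOT 0 OR (1 AND NOT 1))) -> 1
  row 27 [11011]: (((1 XOR NOT 1) XOR (NOT 0 IMPLIES 1)) IMPLIES (NOT 1 OR (1 AND NOT 1))) -> 1
  row 28 [11100]: (((0 XOR NOT 0) XOR (NOT 1 IMPLIES 1)) IMPLIES (NOT 0 OR (1 AND NOT 1))) -> 1
  row 29 [11101]: (((0 XOR NOT 0) XOR (NOT 1 IMPLIES 1)) IMPLIES (NOT 1 OR (1 AND NOT 1))) -> 1
  row 30 [11110]: (((1 XOR NOT 1) XOR (NOT 1 IMPLIES 1)) IMPLIES (NOT 0 OR (1 AND NOT 1))) -> 1
  row 31 [11111]: (((1 XOR NOT 1) XOR (NOT 1 IMPLIES 1)) IMPLIES (NOT 1 OR (1 AND NOT 1))) -> 1
Full result column, 8 rows per line (x1,x2 fixed per line; x3,x4,x5 runs 000..111 left to right):
  rows 0-7 [x1,x2=00]: 10101111  (ones: 6)
  rows 8-15 [x1,x2=01]: 11111111  (ones: 8)
  rows 16-23 [x1,x2=10]: 10101111  (ones: 6)
  rows 24-31 [x1,x2=11]: 11111111  (ones: 8)
Count of 1-rows = 6+8+6+8 = 28

28


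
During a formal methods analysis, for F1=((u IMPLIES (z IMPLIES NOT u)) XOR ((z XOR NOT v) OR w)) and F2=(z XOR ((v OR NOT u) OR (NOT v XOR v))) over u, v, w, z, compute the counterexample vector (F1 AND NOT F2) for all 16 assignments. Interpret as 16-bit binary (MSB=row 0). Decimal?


F1 = ((u IMPLIES (z IMPLIES NOT u)) XOR ((z XOR NOT v) OR w))
F2 = (z XOR ((v OR NOT u) OR (NOT v XOR v)))
Counterexample to F1=>F2 is where F1=1 and F2=0.
Evaluate each row (bits = u,v,w,z, MSB first):
  row 0 [0000]: F1=0 F2=1 -> F1&~F2 -> 0
  row 1 [0001]: F1=1 F2=0 -> F1&~F2 -> 1
  row 2 [0010]: F1=0 F2=1 -> F1&~F2 -> 0
  row 3 [0011]: F1=0 F2=0 -> F1&~F2 -> 0
  row 4 [0100]: F1=1 F2=1 -> F1&~F2 -> 0
  row 5 [0101]: F1=0 F2=0 -> F1&~F2 -> 0
  row 6 [0110]: F1=0 F2=1 -> F1&~F2 -> 0
  row 7 [0111]: F1=0 F2=0 -> F1&~F2 -> 0
  row 8 [1000]: F1=0 F2=1 -> F1&~F2 -> 0
  row 9 [1001]: F1=0 F2=0 -> F1&~F2 -> 0
  row 10 [1010]: F1=0 F2=1 -> F1&~F2 -> 0
  row 11 [1011]: F1=1 F2=0 -> F1&~F2 -> 1
  row 12 [1100]: F1=1 F2=1 -> F1&~F2 -> 0
  row 13 [1101]: F1=1 F2=0 -> F1&~F2 -> 1
  row 14 [1110]: F1=0 F2=1 -> F1&~F2 -> 0
  row 15 [1111]: F1=1 F2=0 -> F1&~F2 -> 1
Full result column, 4 rows per line (u,v fixed per line; w,z runs 00..11 left to right):
  rows 0-3 [u,v=00]: 0100  = hex 4
  rows 4-7 [u,v=01]: 0000  = hex 0
  rows 8-11 [u,v=10]: 0001  = hex 1
  rows 12-15 [u,v=11]: 0101  = hex 5
Counterexample vector (row 0 .. row 15) = 0100000000010101
Output column grouped in 4s = 0100 0000 0001 0101 = 0x4015
Convert to decimal digit by digit (value = value*16 + digit):
  4 -> 4
  4*16 + 0 = 64
  64*16 + 1 = 1025
  1025*16 + 5 = 16405
Decimal = 16405

16405


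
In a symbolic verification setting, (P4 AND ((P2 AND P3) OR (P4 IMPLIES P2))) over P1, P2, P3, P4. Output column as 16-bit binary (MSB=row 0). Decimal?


Formula: (P4 AND ((P2 AND P3) OR (P4 IMPLIES P2))) over P1, P2, P3, P4 (16 rows)
Evaluate each row (bits = P1,P2,P3,P4, MSB first):
  row 0 [0000]: (0 AND ((0 AND 0) OR (0 IMPLIES 0))) -> 0
  row 1 [0001]: (1 AND ((0 AND 0) OR (1 IMPLIES 0))) -> 0
  row 2 [0010]: (0 AND ((0 AND 1) OR (0 IMPLIES 0))) -> 0
  row 3 [0011]: (1 AND ((0 AND 1) OR (1 IMPLIES 0))) -> 0
  row 4 [0100]: (0 AND ((1 AND 0) OR (0 IMPLIES 1))) -> 0
  row 5 [0101]: (1 AND ((1 AND 0) OR (1 IMPLIES 1))) -> 1
  row 6 [0110]: (0 AND ((1 AND 1) OR (0 IMPLIES 1))) -> 0
  row 7 [0111]: (1 AND ((1 AND 1) OR (1 IMPLIES 1))) -> 1
  row 8 [1000]: (0 AND ((0 AND 0) OR (0 IMPLIES 0))) -> 0
  row 9 [1001]: (1 AND ((0 AND 0) OR (1 IMPLIES 0))) -> 0
  row 10 [1010]: (0 AND ((0 AND 1) OR (0 IMPLIES 0))) -> 0
  row 11 [1011]: (1 AND ((0 AND 1) OR (1 IMPLIES 0))) -> 0
  row 12 [1100]: (0 AND ((1 AND 0) OR (0 IMPLIES 1))) -> 0
  row 13 [1101]: (1 AND ((1 AND 0) OR (1 IMPLIES 1))) -> 1
  row 14 [1110]: (0 AND ((1 AND 1) OR (0 IMPLIES 1))) -> 0
  row 15 [1111]: (1 AND ((1 AND 1) OR (1 IMPLIES 1))) -> 1
Full result column, 4 rows per line (P1,P2 fixed per line; P3,P4 runs 00..11 left to right):
  rows 0-3 [P1,P2=00]: 0000  = hex 0
  rows 4-7 [P1,P2=01]: 0101  = hex 5
  rows 8-11 [P1,P2=10]: 0000  = hex 0
  rows 12-15 [P1,P2=11]: 0101  = hex 5
Output column (row 0 .. row 15) = 0000010100000101
Output column grouped in 4s = 0000 0101 0000 0101 = 0x0505
Convert to decimal digit by digit (value = value*16 + digit):
  0 -> 0
  0*16 + 5 = 5
  5*16 + 0 = 80
  80*16 + 5 = 1285
Decimal = 1285

1285


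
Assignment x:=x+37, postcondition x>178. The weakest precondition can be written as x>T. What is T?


Formula: wp(x:=E, P) = P[E/x] (substitute E for x in postcondition)
Step 1: Postcondition: x>178
Step 2: Substitute x+37 for x: x+37>178
Step 3: Solve for x: x > 178-37 = 141

141


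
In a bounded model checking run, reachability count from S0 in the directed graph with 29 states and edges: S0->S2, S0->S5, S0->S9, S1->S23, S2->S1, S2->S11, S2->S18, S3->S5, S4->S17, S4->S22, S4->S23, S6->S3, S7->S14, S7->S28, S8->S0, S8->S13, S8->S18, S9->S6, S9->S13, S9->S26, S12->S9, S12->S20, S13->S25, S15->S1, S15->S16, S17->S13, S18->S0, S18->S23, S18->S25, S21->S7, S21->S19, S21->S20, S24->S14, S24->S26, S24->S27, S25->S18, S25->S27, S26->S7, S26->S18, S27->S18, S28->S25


BFS from S0:
  layer 0: {S0}
  layer 1: {S2, S5, S9}
  layer 2: {S1, S6, S11, S13, S18, S26}
  layer 3: {S3, S7, S23, S25}
  layer 4: {S14, S27, S28}
Reachable set: {S0, S1, S2, S3, S5, S6, S7, S9, S11, S13, S14, S18, S23, S25, S26, S27, S28}
Count = 17

17


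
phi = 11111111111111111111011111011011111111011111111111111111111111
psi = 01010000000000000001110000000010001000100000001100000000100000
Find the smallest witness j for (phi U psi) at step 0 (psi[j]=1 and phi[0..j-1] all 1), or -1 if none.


(phi U psi) at 0: need smallest j with psi[j]=1 and phi[i]=1 for all i in [0,j).
Scan from step 0:
  step 0: phi=1, psi=0 -> continue
  step 1: psi=1 and phi held for [0,1) -> witness found
Witness step = 1

1


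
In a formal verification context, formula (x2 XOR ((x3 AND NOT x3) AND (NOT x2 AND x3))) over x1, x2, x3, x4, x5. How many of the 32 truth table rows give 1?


Formula: (x2 XOR ((x3 AND NOT x3) AND (NOT x2 AND x3))) over 5 vars (32 rows)
Evaluate each row (x1, x2, x3, x4, x5 as bits, MSB first):
  row 0 [00000]: (0 XOR ((0 AND NOT 0) AND (NOT 0 AND 0))) -> 0
  row 1 [00001]: (0 XOR ((0 AND NOT 0) AND (NOT 0 AND 0))) -> 0
  row 2 [00010]: (0 XOR ((0 AND NOT 0) AND (NOT 0 AND 0))) -> 0
  row 3 [00011]: (0 XOR ((0 AND NOT 0) AND (NOT 0 AND 0))) -> 0
  row 4 [00100]: (0 XOR ((1 AND NOT 1) AND (NOT 0 AND 1))) -> 0
  row 5 [00101]: (0 XOR ((1 AND NOT 1) AND (NOT 0 AND 1))) -> 0
  row 6 [00110]: (0 XOR ((1 AND NOT 1) AND (NOT 0 AND 1))) -> 0
  row 7 [00111]: (0 XOR ((1 AND NOT 1) AND (NOT 0 AND 1))) -> 0
  row 8 [01000]: (1 XOR ((0 AND NOT 0) AND (NOT 1 AND 0))) -> 1
  row 9 [01001]: (1 XOR ((0 AND NOT 0) AND (NOT 1 AND 0))) -> 1
  row 10 [01010]: (1 XOR ((0 AND NOT 0) AND (NOT 1 AND 0))) -> 1
  row 11 [01011]: (1 XOR ((0 AND NOT 0) AND (NOT 1 AND 0))) -> 1
  row 12 [01100]: (1 XOR ((1 AND NOT 1) AND (NOT 1 AND 1))) -> 1
  row 13 [01101]: (1 XOR ((1 AND NOT 1) AND (NOT 1 AND 1))) -> 1
  row 14 [01110]: (1 XOR ((1 AND NOT 1) AND (NOT 1 AND 1))) -> 1
  row 15 [01111]: (1 XOR ((1 AND NOT 1) AND (NOT 1 AND 1))) -> 1
  row 16 [10000]: (0 XOR ((0 AND NOT 0) AND (NOT 0 AND 0))) -> 0
  row 17 [10001]: (0 XOR ((0 AND NOT 0) AND (NOT 0 AND 0))) -> 0
  row 18 [10010]: (0 XOR ((0 AND NOT 0) AND (NOT 0 AND 0))) -> 0
  row 19 [10011]: (0 XOR ((0 AND NOT 0) AND (NOT 0 AND 0))) -> 0
  row 20 [10100]: (0 XOR ((1 AND NOT 1) AND (NOT 0 AND 1))) -> 0
  row 21 [10101]: (0 XOR ((1 AND NOT 1) AND (NOT 0 AND 1))) -> 0
  row 22 [10110]: (0 XOR ((1 AND NOT 1) AND (NOT 0 AND 1))) -> 0
  row 23 [10111]: (0 XOR ((1 AND NOT 1) AND (NOT 0 AND 1))) -> 0
  row 24 [11000]: (1 XOR ((0 AND NOT 0) AND (NOT 1 AND 0))) -> 1
  row 25 [11001]: (1 XOR ((0 AND NOT 0) AND (NOT 1 AND 0))) -> 1
  row 26 [11010]: (1 XOR ((0 AND NOT 0) AND (NOT 1 AND 0))) -> 1
  row 27 [11011]: (1 XOR ((0 AND NOT 0) AND (NOT 1 AND 0))) -> 1
  row 28 [11100]: (1 XOR ((1 AND NOT 1) AND (NOT 1 AND 1))) -> 1
  row 29 [11101]: (1 XOR ((1 AND NOT 1) AND (NOT 1 AND 1))) -> 1
  row 30 [11110]: (1 XOR ((1 AND NOT 1) AND (NOT 1 AND 1))) -> 1
  row 31 [11111]: (1 XOR ((1 AND NOT 1) AND (NOT 1 AND 1))) -> 1
Full result column, 8 rows per line (x1,x2 fixed per line; x3,x4,x5 runs 000..111 left to right):
  rows 0-7 [x1,x2=00]: 00000000  (ones: 0)
  rows 8-15 [x1,x2=01]: 11111111  (ones: 8)
  rows 16-23 [x1,x2=10]: 00000000  (ones: 0)
  rows 24-31 [x1,x2=11]: 11111111  (ones: 8)
Count of 1-rows = 0+8+0+8 = 16

16


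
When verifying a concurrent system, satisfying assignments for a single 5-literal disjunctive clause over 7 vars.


Step 1: Total=2^7=128
Step 2: Unsat when all 5 false: 2^2=4
Step 3: Sat=128-4=124

124


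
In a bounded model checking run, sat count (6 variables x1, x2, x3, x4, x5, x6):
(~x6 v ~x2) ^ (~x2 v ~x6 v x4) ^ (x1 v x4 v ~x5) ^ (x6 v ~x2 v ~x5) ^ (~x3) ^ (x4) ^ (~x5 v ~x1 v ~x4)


CNF with 7 clauses over 6 vars (64 assignments).
An assignment satisfies CNF iff every clause has >=1 true literal.
Check each row (bits = x1,x2,x3,x4,x5,x6; clause T/F shown):
  row 0 [000000]: clauses=TTTTTFT -> 0
  row 1 [000001]: clauses=TTTTTFT -> 0
  row 2 [000010]: clauses=TTFTTFT -> 0
  row 3 [000011]: clauses=TTFTTFT -> 0
  row 4 [000100]: clauses=TTTTTTT -> 1
  (every remaining row is evaluated the same way; all 64 results are listed next)
Full result column, 8 rows per line (x1,x2,x3 fixed per line; x4,x5,x6 runs 000..111 left to right):
  rows 0-7 [x1,x2,x3=000]: 00001111  (ones: 4)
  rows 8-15 [x1,x2,x3=001]: 00000000  (ones: 0)
  rows 16-23 [x1,x2,x3=010]: 00001000  (ones: 1)
  rows 24-31 [x1,x2,x3=011]: 00000000  (ones: 0)
  rows 32-39 [x1,x2,x3=100]: 00001100  (ones: 2)
  rows 40-47 [x1,x2,x3=101]: 00000000  (ones: 0)
  rows 48-55 [x1,x2,x3=110]: 00001000  (ones: 1)
  rows 56-63 [x1,x2,x3=111]: 00000000  (ones: 0)
Satisfying assignments = 4+0+1+0+2+0+1+0 = 8

8


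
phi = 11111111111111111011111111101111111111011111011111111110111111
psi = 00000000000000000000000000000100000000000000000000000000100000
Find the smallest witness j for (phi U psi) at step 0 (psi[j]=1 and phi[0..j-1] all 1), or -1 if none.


(phi U psi) at 0: need smallest j with psi[j]=1 and phi[i]=1 for all i in [0,j).
Scan from step 0:
  step 0: phi=1, psi=0 -> continue
  step 1: phi=1, psi=0 -> continue
  step 2: phi=1, psi=0 -> continue
  step 3: phi=1, psi=0 -> continue
  step 17: phi=0 -> phi-prefix broken from here
  step 29: psi=1 but phi already failed -> not a witness
  step 56: psi=1 but phi already failed -> not a witness
  end of trace: no witness -> -1
Witness step = -1

-1


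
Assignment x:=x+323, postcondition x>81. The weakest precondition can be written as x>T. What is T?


Formula: wp(x:=E, P) = P[E/x] (substitute E for x in postcondition)
Step 1: Postcondition: x>81
Step 2: Substitute x+323 for x: x+323>81
Step 3: Solve for x: x > 81-323 = -242

-242


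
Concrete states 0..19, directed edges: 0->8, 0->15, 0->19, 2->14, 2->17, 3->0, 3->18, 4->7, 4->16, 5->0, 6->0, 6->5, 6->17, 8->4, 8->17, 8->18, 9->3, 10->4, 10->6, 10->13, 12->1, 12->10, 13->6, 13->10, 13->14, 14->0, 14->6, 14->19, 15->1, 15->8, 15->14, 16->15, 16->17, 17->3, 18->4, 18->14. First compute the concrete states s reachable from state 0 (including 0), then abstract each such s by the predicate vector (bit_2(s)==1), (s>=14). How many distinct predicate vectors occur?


BFS from 0:
Concrete reachable: {0, 1, 3, 4, 5, 6, 7, 8, 14, 15, 16, 17, 18, 19}
Abstract via predicates (bit_2(s)==1), (s>=14):
  (0,0) <- {0, 1, 3, 8}
  (0,1) <- {16, 17, 18, 19}
  (1,0) <- {4, 5, 6, 7}
  (1,1) <- {14, 15}
Distinct abstract states = 4

4


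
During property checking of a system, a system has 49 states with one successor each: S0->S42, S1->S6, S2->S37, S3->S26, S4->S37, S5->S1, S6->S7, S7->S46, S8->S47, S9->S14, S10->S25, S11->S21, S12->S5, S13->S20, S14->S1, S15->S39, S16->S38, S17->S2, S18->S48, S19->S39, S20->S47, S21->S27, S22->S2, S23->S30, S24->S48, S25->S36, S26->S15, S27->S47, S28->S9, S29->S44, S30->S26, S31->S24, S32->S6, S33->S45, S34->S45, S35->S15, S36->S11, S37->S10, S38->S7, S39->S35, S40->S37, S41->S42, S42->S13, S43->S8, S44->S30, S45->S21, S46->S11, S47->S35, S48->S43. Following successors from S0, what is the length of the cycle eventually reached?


Trace from S0 until a state repeats:
  S0 -> S42 -> S13 -> S20 -> S47 -> S35 -> S15 -> S39 -> S35
S35 first seen at step 5, revisited at step 8.
Cycle length = 8 - 5 = 3

3


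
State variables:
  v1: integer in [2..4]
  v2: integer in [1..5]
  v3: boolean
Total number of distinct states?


State space = product of domain sizes of all variables.
Domain sizes:
  v1 (integer in [2..4]): 3
  v2 (integer in [1..5]): 5
  v3 (boolean): 2
Product = 3 * 5 * 2 = 30

30


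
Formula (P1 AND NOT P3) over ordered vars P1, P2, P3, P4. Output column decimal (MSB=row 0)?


Formula: (P1 AND NOT P3) over P1, P2, P3, P4 (16 rows)
Evaluate each row (bits = P1,P2,P3,P4, MSB first):
  row 0 [0000]: (0 AND NOT 0) -> 0
  row 1 [0001]: (0 AND NOT 0) -> 0
  row 2 [0010]: (0 AND NOT 1) -> 0
  row 3 [0011]: (0 AND NOT 1) -> 0
  row 4 [0100]: (0 AND NOT 0) -> 0
  row 5 [0101]: (0 AND NOT 0) -> 0
  row 6 [0110]: (0 AND NOT 1) -> 0
  row 7 [0111]: (0 AND NOT 1) -> 0
  row 8 [1000]: (1 AND NOT 0) -> 1
  row 9 [1001]: (1 AND NOT 0) -> 1
  row 10 [1010]: (1 AND NOT 1) -> 0
  row 11 [1011]: (1 AND NOT 1) -> 0
  row 12 [1100]: (1 AND NOT 0) -> 1
  row 13 [1101]: (1 AND NOT 0) -> 1
  row 14 [1110]: (1 AND NOT 1) -> 0
  row 15 [1111]: (1 AND NOT 1) -> 0
Full result column, 4 rows per line (P1,P2 fixed per line; P3,P4 runs 00..11 left to right):
  rows 0-3 [P1,P2=00]: 0000  = hex 0
  rows 4-7 [P1,P2=01]: 0000  = hex 0
  rows 8-11 [P1,P2=10]: 1100  = hex C
  rows 12-15 [P1,P2=11]: 1100  = hex C
Output column (row 0 .. row 15) = 0000000011001100
Output column grouped in 4s = 0000 0000 1100 1100 = 0x00CC
Convert to decimal digit by digit (value = value*16 + digit):
  0 -> 0
  0*16 + 0 = 0
  0*16 + 12 (C) = 12
  12*16 + 12 (C) = 204
Decimal = 204

204


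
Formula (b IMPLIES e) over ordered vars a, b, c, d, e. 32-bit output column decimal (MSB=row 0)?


Formula: (b IMPLIES e) over a, b, c, d, e (32 rows)
Evaluate each row (bits = a,b,c,d,e, MSB first):
  row 0 [00000]: (0 IMPLIES 0) -> 1
  row 1 [00001]: (0 IMPLIES 1) -> 1
  row 2 [00010]: (0 IMPLIES 0) -> 1
  row 3 [00011]: (0 IMPLIES 1) -> 1
  row 4 [00100]: (0 IMPLIES 0) -> 1
  row 5 [00101]: (0 IMPLIES 1) -> 1
  row 6 [00110]: (0 IMPLIES 0) -> 1
  row 7 [00111]: (0 IMPLIES 1) -> 1
  row 8 [01000]: (1 IMPLIES 0) -> 0
  row 9 [01001]: (1 IMPLIES 1) -> 1
  row 10 [01010]: (1 IMPLIES 0) -> 0
  row 11 [01011]: (1 IMPLIES 1) -> 1
  row 12 [01100]: (1 IMPLIES 0) -> 0
  row 13 [01101]: (1 IMPLIES 1) -> 1
  row 14 [01110]: (1 IMPLIES 0) -> 0
  row 15 [01111]: (1 IMPLIES 1) -> 1
  row 16 [10000]: (0 IMPLIES 0) -> 1
  row 17 [10001]: (0 IMPLIES 1) -> 1
  row 18 [10010]: (0 IMPLIES 0) -> 1
  row 19 [10011]: (0 IMPLIES 1) -> 1
  row 20 [10100]: (0 IMPLIES 0) -> 1
  row 21 [10101]: (0 IMPLIES 1) -> 1
  row 22 [10110]: (0 IMPLIES 0) -> 1
  row 23 [10111]: (0 IMPLIES 1) -> 1
  row 24 [11000]: (1 IMPLIES 0) -> 0
  row 25 [11001]: (1 IMPLIES 1) -> 1
  row 26 [11010]: (1 IMPLIES 0) -> 0
  row 27 [11011]: (1 IMPLIES 1) -> 1
  row 28 [11100]: (1 IMPLIES 0) -> 0
  row 29 [11101]: (1 IMPLIES 1) -> 1
  row 30 [11110]: (1 IMPLIES 0) -> 0
  row 31 [11111]: (1 IMPLIES 1) -> 1
Full result column, 4 rows per line (a,b,c fixed per line; d,e runs 00..11 left to right):
  rows 0-3 [a,b,c=000]: 1111  = hex F
  rows 4-7 [a,b,c=001]: 1111  = hex F
  rows 8-11 [a,b,c=010]: 0101  = hex 5
  rows 12-15 [a,b,c=011]: 0101  = hex 5
  rows 16-19 [a,b,c=100]: 1111  = hex F
  rows 20-23 [a,b,c=101]: 1111  = hex F
  rows 24-27 [a,b,c=110]: 0101  = hex 5
  rows 28-31 [a,b,c=111]: 0101  = hex 5
Output column (row 0 .. row 31) = 11111111010101011111111101010101
Output column grouped in 4s = 1111 1111 0101 0101 1111 1111 0101 0101 = 0xFF55FF55
Convert to decimal digit by digit (value = value*16 + digit):
  F -> 15
  15*16 + 15 (F) = 255
  255*16 + 5 = 4085
  4085*16 + 5 = 65365
  65365*16 + 15 (F) = 1045855
  1045855*16 + 15 (F) = 16733695
  16733695*16 + 5 = 267739125
  267739125*16 + 5 = 4283826005
Decimal = 4283826005

4283826005


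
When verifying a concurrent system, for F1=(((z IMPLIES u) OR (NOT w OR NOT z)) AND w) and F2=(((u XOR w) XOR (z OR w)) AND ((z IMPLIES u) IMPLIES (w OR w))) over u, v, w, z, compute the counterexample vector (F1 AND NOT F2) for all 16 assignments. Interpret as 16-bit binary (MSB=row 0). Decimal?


F1 = (((z IMPLIES u) OR (NOT w OR NOT z)) AND w)
F2 = (((u XOR w) XOR (z OR w)) AND ((z IMPLIES u) IMPLIES (w OR w)))
Counterexample to F1=>F2 is where F1=1 and F2=0.
Evaluate each row (bits = u,v,w,z, MSB first):
  row 0 [0000]: F1=0 F2=0 -> F1&~F2 -> 0
  row 1 [0001]: F1=0 F2=1 -> F1&~F2 -> 0
  row 2 [0010]: F1=1 F2=0 -> F1&~F2 -> 1
  row 3 [0011]: F1=0 F2=0 -> F1&~F2 -> 0
  row 4 [0100]: F1=0 F2=0 -> F1&~F2 -> 0
  row 5 [0101]: F1=0 F2=1 -> F1&~F2 -> 0
  row 6 [0110]: F1=1 F2=0 -> F1&~F2 -> 1
  row 7 [0111]: F1=0 F2=0 -> F1&~F2 -> 0
  row 8 [1000]: F1=0 F2=0 -> F1&~F2 -> 0
  row 9 [1001]: F1=0 F2=0 -> F1&~F2 -> 0
  row 10 [1010]: F1=1 F2=1 -> F1&~F2 -> 0
  row 11 [1011]: F1=1 F2=1 -> F1&~F2 -> 0
  row 12 [1100]: F1=0 F2=0 -> F1&~F2 -> 0
  row 13 [1101]: F1=0 F2=0 -> F1&~F2 -> 0
  row 14 [1110]: F1=1 F2=1 -> F1&~F2 -> 0
  row 15 [1111]: F1=1 F2=1 -> F1&~F2 -> 0
Full result column, 4 rows per line (u,v fixed per line; w,z runs 00..11 left to right):
  rows 0-3 [u,v=00]: 0010  = hex 2
  rows 4-7 [u,v=01]: 0010  = hex 2
  rows 8-11 [u,v=10]: 0000  = hex 0
  rows 12-15 [u,v=11]: 0000  = hex 0
Counterexample vector (row 0 .. row 15) = 0010001000000000
Output column grouped in 4s = 0010 0010 0000 0000 = 0x2200
Convert to decimal digit by digit (value = value*16 + digit):
  2 -> 2
  2*16 + 2 = 34
  34*16 + 0 = 544
  544*16 + 0 = 8704
Decimal = 8704

8704


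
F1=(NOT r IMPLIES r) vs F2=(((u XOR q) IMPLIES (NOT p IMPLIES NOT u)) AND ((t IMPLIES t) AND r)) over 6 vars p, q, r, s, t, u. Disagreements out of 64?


F1 = (NOT r IMPLIES r)
F2 = (((u XOR q) IMPLIES (NOT p IMPLIES NOT u)) AND ((t IMPLIES t) AND r))
Evaluate both on each of 64 rows (bits = p,q,r,s,t,u):
  row 0 [000000]: F1=0 F2=0 -> 0
  row 1 [000001]: F1=0 F2=0 -> 0
  row 2 [000010]: F1=0 F2=0 -> 0
  row 3 [000011]: F1=0 F2=0 -> 0
  row 4 [000100]: F1=0 F2=0 -> 0
  (every remaining row is evaluated the same way; all 64 results are listed next)
Full result column, 8 rows per line (p,q,r fixed per line; s,t,u runs 000..111 left to right):
  rows 0-7 [p,q,r=000]: 00000000  (ones: 0)
  rows 8-15 [p,q,r=001]: 01010101  (ones: 4)
  rows 16-23 [p,q,r=010]: 00000000  (ones: 0)
  rows 24-31 [p,q,r=011]: 00000000  (ones: 0)
  rows 32-39 [p,q,r=100]: 00000000  (ones: 0)
  rows 40-47 [p,q,r=101]: 00000000  (ones: 0)
  rows 48-55 [p,q,r=110]: 00000000  (ones: 0)
  rows 56-63 [p,q,r=111]: 00000000  (ones: 0)
Disagreements = 0+4+0+0+0+0+0+0 = 4

4


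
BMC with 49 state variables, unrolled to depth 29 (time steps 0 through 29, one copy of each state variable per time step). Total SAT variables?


BMC unrolls to depth k, creating one copy of each state var for steps 0..k.
Step count = 29 + 1 = 30 (steps 0 through 29)
Vars per step = 49
Total = 49 * 30 = 1470

1470


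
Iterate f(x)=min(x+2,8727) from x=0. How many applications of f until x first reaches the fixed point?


Step 1: x=0, cap=8727, increment=2
Step 2: x grows by 2 each step until capped at 8727; fixed point is x=8727
Step 3: iterations = ceil(8727/2) = 4364

4364


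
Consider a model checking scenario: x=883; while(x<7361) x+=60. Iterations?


Step 1: x goes from 883 toward 7361 by 60; the body runs while x<7361, so iterations = ceil((bound-start)/step)
Step 2: Distance=6478
Step 3: ceil(6478/60)=108

108


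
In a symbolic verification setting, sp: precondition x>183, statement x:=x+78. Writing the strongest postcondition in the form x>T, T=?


Formula: sp(P, x:=E) = exists old_x. (x = E[old_x/x]) AND P[old_x/x] (old_x is the value of x before the assignment; eliminate old_x by solving x = E[old_x/x] for old_x)
Step 1: Precondition P: x>183, i.e. old_x > 183
Step 2: Assignment gives x = old_x + 78, so old_x = x - 78
Step 3: Substitute into P: x - 78 > 183
Step 4: Simplify: x > 183+78 = 261

261


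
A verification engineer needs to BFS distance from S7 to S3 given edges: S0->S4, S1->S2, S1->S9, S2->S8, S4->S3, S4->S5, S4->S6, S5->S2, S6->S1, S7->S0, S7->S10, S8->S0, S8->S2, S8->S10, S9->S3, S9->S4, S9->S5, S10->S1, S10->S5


BFS layer-by-layer from S7:
  dist 0: {S7}
  dist 1: {S0, S10}
  dist 2: {S1, S4, S5}
  dist 3: {S2, S3, S6, S9}
  -> S3 reached at distance 3
Shortest path length = 3

3


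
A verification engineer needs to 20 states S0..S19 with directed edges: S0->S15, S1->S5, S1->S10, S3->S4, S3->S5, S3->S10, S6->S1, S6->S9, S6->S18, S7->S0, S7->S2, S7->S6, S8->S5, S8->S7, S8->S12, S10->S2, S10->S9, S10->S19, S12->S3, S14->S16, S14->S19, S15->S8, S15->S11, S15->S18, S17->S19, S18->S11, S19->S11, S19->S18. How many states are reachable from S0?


BFS from S0:
  layer 0: {S0}
  layer 1: {S15}
  layer 2: {S8, S11, S18}
  layer 3: {S5, S7, S12}
  layer 4: {S2, S3, S6}
  layer 5: {S1, S4, S9, S10}
  layer 6: {S19}
Reachable set: {S0, S1, S2, S3, S4, S5, S6, S7, S8, S9, S10, S11, S12, S15, S18, S19}
Count = 16

16
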